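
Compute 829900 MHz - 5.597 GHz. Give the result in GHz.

824.303 GHz

In GHz:
  829900 MHz = 829900 × 10^-3 GHz = 829.9
  5.597 GHz → 5.597
Difference: 829.9 - 5.597 = 824.303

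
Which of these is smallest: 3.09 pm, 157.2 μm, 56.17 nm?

3.09 pm

3.09 pm = 0.00000000000309 m
157.2 μm = 0.0001572 m
56.17 nm = 0.00000005617 m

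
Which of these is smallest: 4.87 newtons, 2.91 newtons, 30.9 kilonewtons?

2.91 newtons

4.87 newtons = 4.87 newtons
2.91 newtons = 2.91 newtons
30.9 kilonewtons = 30900 newtons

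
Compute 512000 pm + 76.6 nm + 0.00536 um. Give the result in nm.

In nm:
  512000 pm = 512000e-3 nm = 512
  76.6 nm → 76.6
  0.00536 um = 0.00536e3 nm = 5.36
Sum: 512 + 76.6 + 5.36 = 593.96

593.96 nm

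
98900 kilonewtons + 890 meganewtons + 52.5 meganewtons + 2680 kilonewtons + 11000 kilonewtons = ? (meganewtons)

1055.08 meganewtons

In meganewtons:
  98900 kilonewtons = 98900e-3 meganewtons = 98.9
  890 meganewtons → 890
  52.5 meganewtons → 52.5
  2680 kilonewtons = 2680e-3 meganewtons = 2.68
  11000 kilonewtons = 11000e-3 meganewtons = 11
Sum: 98.9 + 890 + 52.5 + 2.68 + 11 = 1055.08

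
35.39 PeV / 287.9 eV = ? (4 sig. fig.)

(35.39 × 10¹⁵) / (287.9) = 0.12292 × 10¹⁵

122900000000000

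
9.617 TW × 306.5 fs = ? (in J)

9.617e12 × 306.5e-15 = 2947.6105e-3 J

2.9476105 J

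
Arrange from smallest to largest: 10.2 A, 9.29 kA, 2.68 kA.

10.2 A = 10.2 A
9.29 kA = 9290 A
2.68 kA = 2680 A

10.2 A < 2.68 kA < 9.29 kA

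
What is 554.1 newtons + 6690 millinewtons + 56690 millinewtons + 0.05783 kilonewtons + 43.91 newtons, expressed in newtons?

719.22 newtons

In newtons:
  554.1 newtons → 554.1
  6690 millinewtons = 6690e-3 newtons = 6.69
  56690 millinewtons = 56690e-3 newtons = 56.69
  0.05783 kilonewtons = 0.05783e3 newtons = 57.83
  43.91 newtons → 43.91
Sum: 554.1 + 6.69 + 56.69 + 57.83 + 43.91 = 719.22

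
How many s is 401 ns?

nano = 10^-9, (no prefix) = 10^0; factor is 10^-9.
401 × 10^-9 = 0.000000401

0.000000401 s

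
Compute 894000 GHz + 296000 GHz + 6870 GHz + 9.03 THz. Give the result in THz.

In THz:
  894000 GHz = 894000 × 10⁻³ THz = 894
  296000 GHz = 296000 × 10⁻³ THz = 296
  6870 GHz = 6870 × 10⁻³ THz = 6.87
  9.03 THz → 9.03
Sum: 894 + 296 + 6.87 + 9.03 = 1205.9

1205.9 THz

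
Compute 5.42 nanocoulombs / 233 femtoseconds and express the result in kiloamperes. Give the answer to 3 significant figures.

23.3 kiloamperes

(5.42 × 10^-9) / (233 × 10^-15) = 0.023262 × 10^6 A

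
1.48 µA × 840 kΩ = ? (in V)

1.48 × 10^-6 × 840 × 10^3 = 1243.2 × 10^-3 V

1.2432 V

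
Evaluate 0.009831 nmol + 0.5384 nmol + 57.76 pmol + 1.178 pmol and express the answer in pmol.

In pmol:
  0.009831 nmol = 0.009831 × 10³ pmol = 9.831
  0.5384 nmol = 0.5384 × 10³ pmol = 538.4
  57.76 pmol → 57.76
  1.178 pmol → 1.178
Sum: 9.831 + 538.4 + 57.76 + 1.178 = 607.169

607.169 pmol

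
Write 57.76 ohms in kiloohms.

(no prefix) = 1e0, kilo = 1e3; factor is 1e-3.
57.76 × 1e-3 = 0.05776

0.05776 kiloohms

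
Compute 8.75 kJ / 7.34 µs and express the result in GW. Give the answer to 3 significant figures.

(8.75 × 10^3) / (7.34 × 10^-6) = 1.1921 × 10^9 W

1.19 GW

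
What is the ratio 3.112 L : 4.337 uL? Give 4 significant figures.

(3.112) / (4.337e-6) = 0.71755e6

717500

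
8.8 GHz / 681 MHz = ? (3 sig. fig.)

12.9

(8.8 × 10⁹) / (681 × 10⁶) = 0.01292 × 10³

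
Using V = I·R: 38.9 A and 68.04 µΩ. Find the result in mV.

38.9 × 68.04 × 10⁻⁶ = 2646.756 × 10⁻⁶ V

2.646756 mV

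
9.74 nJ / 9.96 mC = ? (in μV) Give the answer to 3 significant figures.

0.978 μV

(9.74e-9) / (9.96e-3) = 0.97791e-6 V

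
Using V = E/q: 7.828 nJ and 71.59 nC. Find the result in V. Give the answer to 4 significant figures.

(7.828 × 10⁻⁹) / (71.59 × 10⁻⁹) = 0.109345 V

0.1093 V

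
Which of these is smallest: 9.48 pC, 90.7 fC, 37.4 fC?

9.48 pC = 0.00000000000948 C
90.7 fC = 0.0000000000000907 C
37.4 fC = 0.0000000000000374 C

37.4 fC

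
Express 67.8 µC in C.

0.0000678 C

micro = 1e-6, (no prefix) = 1e0; factor is 1e-6.
67.8 × 1e-6 = 0.0000678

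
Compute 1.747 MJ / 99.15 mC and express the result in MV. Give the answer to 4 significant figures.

17.62 MV

(1.747 × 10⁶) / (99.15 × 10⁻³) = 0.0176198 × 10⁹ V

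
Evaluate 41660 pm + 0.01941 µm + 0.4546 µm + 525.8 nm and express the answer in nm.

1041.47 nm

In nm:
  41660 pm = 41660e-3 nm = 41.66
  0.01941 µm = 0.01941e3 nm = 19.41
  0.4546 µm = 0.4546e3 nm = 454.6
  525.8 nm → 525.8
Sum: 41.66 + 19.41 + 454.6 + 525.8 = 1041.47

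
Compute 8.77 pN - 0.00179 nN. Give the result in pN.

6.98 pN

In pN:
  8.77 pN → 8.77
  0.00179 nN = 0.00179 × 10³ pN = 1.79
Difference: 8.77 - 1.79 = 6.98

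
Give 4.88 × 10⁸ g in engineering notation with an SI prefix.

488 Mg

= 488 × 10⁶ g; 10⁶ is mega.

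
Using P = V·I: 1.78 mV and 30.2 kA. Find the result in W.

1.78 × 10^-3 × 30.2 × 10^3 = 53.756 W

53.756 W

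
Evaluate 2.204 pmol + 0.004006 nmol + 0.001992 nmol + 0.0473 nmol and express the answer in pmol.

In pmol:
  2.204 pmol → 2.204
  0.004006 nmol = 0.004006e3 pmol = 4.006
  0.001992 nmol = 0.001992e3 pmol = 1.992
  0.0473 nmol = 0.0473e3 pmol = 47.3
Sum: 2.204 + 4.006 + 1.992 + 47.3 = 55.502

55.502 pmol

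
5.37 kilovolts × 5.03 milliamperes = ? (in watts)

27.0111 watts

5.37e3 × 5.03e-3 = 27.0111 W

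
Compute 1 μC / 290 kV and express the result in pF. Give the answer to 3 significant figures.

(1 × 10⁻⁶) / (290 × 10³) = 0.0034483 × 10⁻⁹ F

3.45 pF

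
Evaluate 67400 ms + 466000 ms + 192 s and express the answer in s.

In s:
  67400 ms = 67400 × 10^-3 s = 67.4
  466000 ms = 466000 × 10^-3 s = 466
  192 s → 192
Sum: 67.4 + 466 + 192 = 725.4

725.4 s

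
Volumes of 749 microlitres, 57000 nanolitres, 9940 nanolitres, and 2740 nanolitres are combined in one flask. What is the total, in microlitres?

818.68 microlitres

In microlitres:
  749 microlitres → 749
  57000 nanolitres = 57000 × 10^-3 microlitres = 57
  9940 nanolitres = 9940 × 10^-3 microlitres = 9.94
  2740 nanolitres = 2740 × 10^-3 microlitres = 2.74
Sum: 749 + 57 + 9.94 + 2.74 = 818.68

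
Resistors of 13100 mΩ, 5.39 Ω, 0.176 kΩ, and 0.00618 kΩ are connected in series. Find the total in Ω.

200.67 Ω

In Ω:
  13100 mΩ = 13100 × 10^-3 Ω = 13.1
  5.39 Ω → 5.39
  0.176 kΩ = 0.176 × 10^3 Ω = 176
  0.00618 kΩ = 0.00618 × 10^3 Ω = 6.18
Sum: 13.1 + 5.39 + 176 + 6.18 = 200.67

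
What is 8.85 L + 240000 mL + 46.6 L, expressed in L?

In L:
  8.85 L → 8.85
  240000 mL = 240000 × 10⁻³ L = 240
  46.6 L → 46.6
Sum: 8.85 + 240 + 46.6 = 295.45

295.45 L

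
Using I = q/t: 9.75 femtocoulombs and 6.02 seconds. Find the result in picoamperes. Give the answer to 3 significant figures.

0.00162 picoamperes

(9.75 × 10⁻¹⁵) / (6.02) = 1.6196 × 10⁻¹⁵ A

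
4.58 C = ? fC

(no prefix) = 1e0, femto = 1e-15; factor is 1e15.
4.58 × 1e15 = 4580000000000000

4580000000000000 fC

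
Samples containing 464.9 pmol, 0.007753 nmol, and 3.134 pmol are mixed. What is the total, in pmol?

475.787 pmol

In pmol:
  464.9 pmol → 464.9
  0.007753 nmol = 0.007753 × 10^3 pmol = 7.753
  3.134 pmol → 3.134
Sum: 464.9 + 7.753 + 3.134 = 475.787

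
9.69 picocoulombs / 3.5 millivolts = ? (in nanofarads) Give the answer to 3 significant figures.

(9.69e-12) / (3.5e-3) = 2.7686e-9 F

2.77 nanofarads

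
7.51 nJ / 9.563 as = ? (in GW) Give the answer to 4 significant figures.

(7.51 × 10^-9) / (9.563 × 10^-18) = 0.785318 × 10^9 W

0.7853 GW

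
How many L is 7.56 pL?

0.00000000000756 L

pico = 1e-12, (no prefix) = 1e0; factor is 1e-12.
7.56 × 1e-12 = 0.00000000000756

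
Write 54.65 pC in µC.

0.00005465 µC

pico = 1e-12, micro = 1e-6; factor is 1e-6.
54.65 × 1e-6 = 0.00005465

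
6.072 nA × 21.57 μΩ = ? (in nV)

0.00013097304 nV

6.072 × 10⁻⁹ × 21.57 × 10⁻⁶ = 130.97304 × 10⁻¹⁵ V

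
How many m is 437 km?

kilo = 10³, (no prefix) = 10⁰; factor is 10³.
437 × 10³ = 437000

437000 m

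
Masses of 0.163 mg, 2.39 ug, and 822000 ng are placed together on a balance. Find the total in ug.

In ug:
  0.163 mg = 0.163 × 10³ ug = 163
  2.39 ug → 2.39
  822000 ng = 822000 × 10⁻³ ug = 822
Sum: 163 + 2.39 + 822 = 987.39

987.39 ug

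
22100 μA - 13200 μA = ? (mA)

8.9 mA

In mA:
  22100 μA = 22100e-3 mA = 22.1
  13200 μA = 13200e-3 mA = 13.2
Difference: 22.1 - 13.2 = 8.9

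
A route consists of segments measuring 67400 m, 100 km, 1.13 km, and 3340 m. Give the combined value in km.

In km:
  67400 m = 67400 × 10^-3 km = 67.4
  100 km → 100
  1.13 km → 1.13
  3340 m = 3340 × 10^-3 km = 3.34
Sum: 67.4 + 100 + 1.13 + 3.34 = 171.87

171.87 km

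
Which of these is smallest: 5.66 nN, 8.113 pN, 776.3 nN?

5.66 nN = 0.00000000566 N
8.113 pN = 0.000000000008113 N
776.3 nN = 0.0000007763 N

8.113 pN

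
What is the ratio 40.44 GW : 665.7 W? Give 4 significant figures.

60750000

(40.44 × 10^9) / (665.7) = 0.060748 × 10^9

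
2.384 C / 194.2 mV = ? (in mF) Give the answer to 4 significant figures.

(2.384) / (194.2 × 10⁻³) = 0.012276 × 10³ F

12280 mF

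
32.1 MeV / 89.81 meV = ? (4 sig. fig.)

357400000

(32.1 × 10⁶) / (89.81 × 10⁻³) = 0.35742 × 10⁹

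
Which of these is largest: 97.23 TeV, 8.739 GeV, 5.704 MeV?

97.23 TeV

97.23 TeV = 97230000000000 eV
8.739 GeV = 8739000000 eV
5.704 MeV = 5704000 eV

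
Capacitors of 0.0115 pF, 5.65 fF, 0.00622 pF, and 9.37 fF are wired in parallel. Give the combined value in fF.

32.74 fF

In fF:
  0.0115 pF = 0.0115e3 fF = 11.5
  5.65 fF → 5.65
  0.00622 pF = 0.00622e3 fF = 6.22
  9.37 fF → 9.37
Sum: 11.5 + 5.65 + 6.22 + 9.37 = 32.74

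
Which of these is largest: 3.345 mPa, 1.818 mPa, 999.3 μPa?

3.345 mPa

3.345 mPa = 0.003345 Pa
1.818 mPa = 0.001818 Pa
999.3 μPa = 0.0009993 Pa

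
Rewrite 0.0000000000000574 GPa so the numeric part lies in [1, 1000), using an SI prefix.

57.4 µPa

= 57.4e-6 Pa; 1e-6 is micro.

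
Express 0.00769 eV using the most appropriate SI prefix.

7.69 meV

= 7.69 × 10⁻³ eV; 10⁻³ is milli.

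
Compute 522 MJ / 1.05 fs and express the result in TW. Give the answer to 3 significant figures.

(522 × 10^6) / (1.05 × 10^-15) = 497.14 × 10^21 W

497000000000 TW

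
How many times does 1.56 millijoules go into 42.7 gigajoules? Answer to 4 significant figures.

27370000000000

(42.7 × 10⁹) / (1.56 × 10⁻³) = 27.372 × 10¹²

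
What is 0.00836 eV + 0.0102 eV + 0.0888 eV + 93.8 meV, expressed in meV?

201.16 meV

In meV:
  0.00836 eV = 0.00836e3 meV = 8.36
  0.0102 eV = 0.0102e3 meV = 10.2
  0.0888 eV = 0.0888e3 meV = 88.8
  93.8 meV → 93.8
Sum: 8.36 + 10.2 + 88.8 + 93.8 = 201.16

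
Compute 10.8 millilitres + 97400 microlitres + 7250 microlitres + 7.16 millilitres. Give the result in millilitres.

In millilitres:
  10.8 millilitres → 10.8
  97400 microlitres = 97400 × 10⁻³ millilitres = 97.4
  7250 microlitres = 7250 × 10⁻³ millilitres = 7.25
  7.16 millilitres → 7.16
Sum: 10.8 + 97.4 + 7.25 + 7.16 = 122.61

122.61 millilitres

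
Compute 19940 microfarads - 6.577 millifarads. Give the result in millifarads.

In millifarads:
  19940 microfarads = 19940 × 10^-3 millifarads = 19.94
  6.577 millifarads → 6.577
Difference: 19.94 - 6.577 = 13.363

13.363 millifarads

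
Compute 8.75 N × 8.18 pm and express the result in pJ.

71.575 pJ

8.75 × 8.18 × 10⁻¹² = 71.575 × 10⁻¹² J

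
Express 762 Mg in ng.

762000000000000000 ng

mega = 10^6, nano = 10^-9; factor is 10^15.
762 × 10^15 = 762000000000000000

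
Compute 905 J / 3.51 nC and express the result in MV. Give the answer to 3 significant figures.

258000 MV

(905) / (3.51 × 10^-9) = 257.83 × 10^9 V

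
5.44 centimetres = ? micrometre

centi = 10⁻², micro = 10⁻⁶; factor is 10⁴.
5.44 × 10⁴ = 54400

54400 micrometres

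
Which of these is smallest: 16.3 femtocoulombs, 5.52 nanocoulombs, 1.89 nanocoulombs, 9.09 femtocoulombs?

16.3 femtocoulombs = 0.0000000000000163 coulombs
5.52 nanocoulombs = 0.00000000552 coulombs
1.89 nanocoulombs = 0.00000000189 coulombs
9.09 femtocoulombs = 0.00000000000000909 coulombs

9.09 femtocoulombs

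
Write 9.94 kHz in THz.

kilo = 10³, tera = 10¹²; factor is 10⁻⁹.
9.94 × 10⁻⁹ = 0.00000000994

0.00000000994 THz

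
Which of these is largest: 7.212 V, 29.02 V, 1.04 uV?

7.212 V = 7.212 V
29.02 V = 29.02 V
1.04 uV = 0.00000104 V

29.02 V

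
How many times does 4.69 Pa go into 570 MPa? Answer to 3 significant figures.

122000000

(570e6) / (4.69) = 121.5e6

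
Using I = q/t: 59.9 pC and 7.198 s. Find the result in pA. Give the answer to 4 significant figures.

(59.9e-12) / (7.198) = 8.32176e-12 A

8.322 pA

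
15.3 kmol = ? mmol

15300000 mmol

kilo = 10^3, milli = 10^-3; factor is 10^6.
15.3 × 10^6 = 15300000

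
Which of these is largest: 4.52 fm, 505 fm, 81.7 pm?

4.52 fm = 0.00000000000000452 m
505 fm = 0.000000000000505 m
81.7 pm = 0.0000000000817 m

81.7 pm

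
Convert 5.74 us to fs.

micro = 1e-6, femto = 1e-15; factor is 1e9.
5.74 × 1e9 = 5740000000

5740000000 fs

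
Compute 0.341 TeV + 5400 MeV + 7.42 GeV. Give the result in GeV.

353.82 GeV

In GeV:
  0.341 TeV = 0.341 × 10³ GeV = 341
  5400 MeV = 5400 × 10⁻³ GeV = 5.4
  7.42 GeV → 7.42
Sum: 341 + 5.4 + 7.42 = 353.82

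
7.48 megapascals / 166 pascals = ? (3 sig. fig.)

(7.48 × 10^6) / (166) = 0.04506 × 10^6

45100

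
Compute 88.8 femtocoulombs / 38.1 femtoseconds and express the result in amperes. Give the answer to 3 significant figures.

(88.8e-15) / (38.1e-15) = 2.3307 A

2.33 amperes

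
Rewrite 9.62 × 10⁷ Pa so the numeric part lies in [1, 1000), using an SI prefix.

96.2 MPa

= 96.2 × 10⁶ Pa; 10⁶ is mega.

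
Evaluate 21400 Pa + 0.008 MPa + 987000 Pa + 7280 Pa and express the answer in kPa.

1023.68 kPa

In kPa:
  21400 Pa = 21400 × 10⁻³ kPa = 21.4
  0.008 MPa = 0.008 × 10³ kPa = 8
  987000 Pa = 987000 × 10⁻³ kPa = 987
  7280 Pa = 7280 × 10⁻³ kPa = 7.28
Sum: 21.4 + 8 + 987 + 7.28 = 1023.68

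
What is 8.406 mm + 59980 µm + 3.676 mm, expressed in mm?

In mm:
  8.406 mm → 8.406
  59980 µm = 59980 × 10⁻³ mm = 59.98
  3.676 mm → 3.676
Sum: 8.406 + 59.98 + 3.676 = 72.062

72.062 mm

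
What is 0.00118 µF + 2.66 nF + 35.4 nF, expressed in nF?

39.24 nF

In nF:
  0.00118 µF = 0.00118 × 10^3 nF = 1.18
  2.66 nF → 2.66
  35.4 nF → 35.4
Sum: 1.18 + 2.66 + 35.4 = 39.24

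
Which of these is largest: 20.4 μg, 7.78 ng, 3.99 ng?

20.4 μg

20.4 μg = 0.0000204 g
7.78 ng = 0.00000000778 g
3.99 ng = 0.00000000399 g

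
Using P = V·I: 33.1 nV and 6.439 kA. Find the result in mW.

33.1 × 10⁻⁹ × 6.439 × 10³ = 213.1309 × 10⁻⁶ W

0.2131309 mW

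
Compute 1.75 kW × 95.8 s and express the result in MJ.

1.75 × 10³ × 95.8 = 167.65 × 10³ J

0.16765 MJ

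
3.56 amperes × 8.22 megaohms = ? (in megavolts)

29.2632 megavolts

3.56 × 8.22 × 10⁶ = 29.2632 × 10⁶ V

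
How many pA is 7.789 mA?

milli = 10^-3, pico = 10^-12; factor is 10^9.
7.789 × 10^9 = 7789000000

7789000000 pA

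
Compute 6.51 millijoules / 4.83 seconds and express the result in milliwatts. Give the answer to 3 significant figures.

1.35 milliwatts

(6.51 × 10⁻³) / (4.83) = 1.3478 × 10⁻³ W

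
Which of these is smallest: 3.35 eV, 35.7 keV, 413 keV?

3.35 eV

3.35 eV = 3.35 eV
35.7 keV = 35700 eV
413 keV = 413000 eV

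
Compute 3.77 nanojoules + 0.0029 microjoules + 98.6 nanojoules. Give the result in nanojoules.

105.27 nanojoules

In nanojoules:
  3.77 nanojoules → 3.77
  0.0029 microjoules = 0.0029e3 nanojoules = 2.9
  98.6 nanojoules → 98.6
Sum: 3.77 + 2.9 + 98.6 = 105.27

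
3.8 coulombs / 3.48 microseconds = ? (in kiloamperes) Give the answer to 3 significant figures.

1090 kiloamperes

(3.8) / (3.48 × 10^-6) = 1.092 × 10^6 A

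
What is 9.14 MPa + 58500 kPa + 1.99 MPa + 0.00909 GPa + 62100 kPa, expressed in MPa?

140.82 MPa

In MPa:
  9.14 MPa → 9.14
  58500 kPa = 58500 × 10⁻³ MPa = 58.5
  1.99 MPa → 1.99
  0.00909 GPa = 0.00909 × 10³ MPa = 9.09
  62100 kPa = 62100 × 10⁻³ MPa = 62.1
Sum: 9.14 + 58.5 + 1.99 + 9.09 + 62.1 = 140.82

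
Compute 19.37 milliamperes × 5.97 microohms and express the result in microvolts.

0.1156389 microvolts

19.37 × 10⁻³ × 5.97 × 10⁻⁶ = 115.6389 × 10⁻⁹ V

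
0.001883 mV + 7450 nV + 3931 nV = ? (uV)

13.264 uV

In uV:
  0.001883 mV = 0.001883 × 10³ uV = 1.883
  7450 nV = 7450 × 10⁻³ uV = 7.45
  3931 nV = 3931 × 10⁻³ uV = 3.931
Sum: 1.883 + 7.45 + 3.931 = 13.264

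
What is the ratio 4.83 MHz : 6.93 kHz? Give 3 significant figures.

697

(4.83 × 10⁶) / (6.93 × 10³) = 0.697 × 10³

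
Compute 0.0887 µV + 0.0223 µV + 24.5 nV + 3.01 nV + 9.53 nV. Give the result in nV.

In nV:
  0.0887 µV = 0.0887e3 nV = 88.7
  0.0223 µV = 0.0223e3 nV = 22.3
  24.5 nV → 24.5
  3.01 nV → 3.01
  9.53 nV → 9.53
Sum: 88.7 + 22.3 + 24.5 + 3.01 + 9.53 = 148.04

148.04 nV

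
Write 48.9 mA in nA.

48900000 nA

milli = 10^-3, nano = 10^-9; factor is 10^6.
48.9 × 10^6 = 48900000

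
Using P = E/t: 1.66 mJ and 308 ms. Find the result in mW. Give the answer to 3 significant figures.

5.39 mW

(1.66 × 10^-3) / (308 × 10^-3) = 0.0053896 W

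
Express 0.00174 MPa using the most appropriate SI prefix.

1.74 kPa

= 1.74 × 10^3 Pa; 10^3 is kilo.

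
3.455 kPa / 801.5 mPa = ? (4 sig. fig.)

(3.455e3) / (801.5e-3) = 0.0043107e6

4311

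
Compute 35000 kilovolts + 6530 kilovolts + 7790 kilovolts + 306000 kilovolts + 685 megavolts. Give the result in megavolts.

1040.32 megavolts

In megavolts:
  35000 kilovolts = 35000 × 10^-3 megavolts = 35
  6530 kilovolts = 6530 × 10^-3 megavolts = 6.53
  7790 kilovolts = 7790 × 10^-3 megavolts = 7.79
  306000 kilovolts = 306000 × 10^-3 megavolts = 306
  685 megavolts → 685
Sum: 35 + 6.53 + 7.79 + 306 + 685 = 1040.32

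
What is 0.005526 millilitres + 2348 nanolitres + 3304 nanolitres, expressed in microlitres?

In microlitres:
  0.005526 millilitres = 0.005526 × 10³ microlitres = 5.526
  2348 nanolitres = 2348 × 10⁻³ microlitres = 2.348
  3304 nanolitres = 3304 × 10⁻³ microlitres = 3.304
Sum: 5.526 + 2.348 + 3.304 = 11.178

11.178 microlitres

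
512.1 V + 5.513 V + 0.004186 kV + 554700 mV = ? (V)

In V:
  512.1 V → 512.1
  5.513 V → 5.513
  0.004186 kV = 0.004186 × 10^3 V = 4.186
  554700 mV = 554700 × 10^-3 V = 554.7
Sum: 512.1 + 5.513 + 4.186 + 554.7 = 1076.499

1076.499 V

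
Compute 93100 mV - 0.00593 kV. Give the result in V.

In V:
  93100 mV = 93100 × 10^-3 V = 93.1
  0.00593 kV = 0.00593 × 10^3 V = 5.93
Difference: 93.1 - 5.93 = 87.17

87.17 V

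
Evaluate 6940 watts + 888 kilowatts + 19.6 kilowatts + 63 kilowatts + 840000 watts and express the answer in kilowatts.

In kilowatts:
  6940 watts = 6940 × 10^-3 kilowatts = 6.94
  888 kilowatts → 888
  19.6 kilowatts → 19.6
  63 kilowatts → 63
  840000 watts = 840000 × 10^-3 kilowatts = 840
Sum: 6.94 + 888 + 19.6 + 63 + 840 = 1817.54

1817.54 kilowatts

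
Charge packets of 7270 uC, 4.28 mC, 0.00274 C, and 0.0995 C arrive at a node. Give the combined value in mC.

113.79 mC

In mC:
  7270 uC = 7270 × 10^-3 mC = 7.27
  4.28 mC → 4.28
  0.00274 C = 0.00274 × 10^3 mC = 2.74
  0.0995 C = 0.0995 × 10^3 mC = 99.5
Sum: 7.27 + 4.28 + 2.74 + 99.5 = 113.79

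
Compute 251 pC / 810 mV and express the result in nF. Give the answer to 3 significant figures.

0.310 nF

(251 × 10^-12) / (810 × 10^-3) = 0.30988 × 10^-9 F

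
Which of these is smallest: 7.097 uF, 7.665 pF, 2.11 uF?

7.665 pF

7.097 uF = 0.000007097 F
7.665 pF = 0.000000000007665 F
2.11 uF = 0.00000211 F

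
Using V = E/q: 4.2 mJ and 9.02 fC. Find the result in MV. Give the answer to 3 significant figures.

(4.2e-3) / (9.02e-15) = 0.46563e12 V

466000 MV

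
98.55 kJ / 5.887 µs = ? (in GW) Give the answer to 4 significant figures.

16.74 GW

(98.55 × 10³) / (5.887 × 10⁻⁶) = 16.7403 × 10⁹ W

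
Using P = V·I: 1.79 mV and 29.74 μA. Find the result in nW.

53.2346 nW

1.79e-3 × 29.74e-6 = 53.2346e-9 W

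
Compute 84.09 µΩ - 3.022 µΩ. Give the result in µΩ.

In µΩ:
  84.09 µΩ → 84.09
  3.022 µΩ → 3.022
Difference: 84.09 - 3.022 = 81.068

81.068 µΩ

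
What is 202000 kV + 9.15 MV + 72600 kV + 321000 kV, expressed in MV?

In MV:
  202000 kV = 202000e-3 MV = 202
  9.15 MV → 9.15
  72600 kV = 72600e-3 MV = 72.6
  321000 kV = 321000e-3 MV = 321
Sum: 202 + 9.15 + 72.6 + 321 = 604.75

604.75 MV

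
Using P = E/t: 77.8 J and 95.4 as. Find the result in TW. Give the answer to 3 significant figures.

816000 TW

(77.8) / (95.4e-18) = 0.81551e18 W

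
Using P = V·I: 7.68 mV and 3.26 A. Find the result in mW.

25.0368 mW

7.68 × 10^-3 × 3.26 = 25.0368 × 10^-3 W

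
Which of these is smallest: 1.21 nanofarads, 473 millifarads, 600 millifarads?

1.21 nanofarads = 0.00000000121 farads
473 millifarads = 0.473 farads
600 millifarads = 0.6 farads

1.21 nanofarads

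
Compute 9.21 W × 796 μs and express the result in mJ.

9.21 × 796 × 10^-6 = 7331.16 × 10^-6 J

7.33116 mJ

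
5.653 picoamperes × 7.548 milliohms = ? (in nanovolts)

0.000042668844 nanovolts

5.653e-12 × 7.548e-3 = 42.668844e-15 V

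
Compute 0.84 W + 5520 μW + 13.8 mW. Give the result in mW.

859.32 mW

In mW:
  0.84 W = 0.84 × 10³ mW = 840
  5520 μW = 5520 × 10⁻³ mW = 5.52
  13.8 mW → 13.8
Sum: 840 + 5.52 + 13.8 = 859.32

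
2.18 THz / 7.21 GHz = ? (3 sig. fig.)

(2.18 × 10^12) / (7.21 × 10^9) = 0.3024 × 10^3

302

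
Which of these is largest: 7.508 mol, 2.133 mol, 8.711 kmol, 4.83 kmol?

8.711 kmol

7.508 mol = 7.508 mol
2.133 mol = 2.133 mol
8.711 kmol = 8711 mol
4.83 kmol = 4830 mol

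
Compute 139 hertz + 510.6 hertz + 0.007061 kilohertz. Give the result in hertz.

In hertz:
  139 hertz → 139
  510.6 hertz → 510.6
  0.007061 kilohertz = 0.007061 × 10³ hertz = 7.061
Sum: 139 + 510.6 + 7.061 = 656.661

656.661 hertz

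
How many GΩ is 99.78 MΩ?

0.09978 GΩ

mega = 10^6, giga = 10^9; factor is 10^-3.
99.78 × 10^-3 = 0.09978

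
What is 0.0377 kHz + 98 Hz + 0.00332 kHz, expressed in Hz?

139.02 Hz

In Hz:
  0.0377 kHz = 0.0377 × 10³ Hz = 37.7
  98 Hz → 98
  0.00332 kHz = 0.00332 × 10³ Hz = 3.32
Sum: 37.7 + 98 + 3.32 = 139.02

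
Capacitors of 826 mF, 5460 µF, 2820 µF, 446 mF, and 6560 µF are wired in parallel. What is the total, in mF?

In mF:
  826 mF → 826
  5460 µF = 5460e-3 mF = 5.46
  2820 µF = 2820e-3 mF = 2.82
  446 mF → 446
  6560 µF = 6560e-3 mF = 6.56
Sum: 826 + 5.46 + 2.82 + 446 + 6.56 = 1286.84

1286.84 mF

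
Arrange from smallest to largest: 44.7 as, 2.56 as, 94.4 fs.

44.7 as = 0.0000000000000000447 s
2.56 as = 0.00000000000000000256 s
94.4 fs = 0.0000000000000944 s

2.56 as < 44.7 as < 94.4 fs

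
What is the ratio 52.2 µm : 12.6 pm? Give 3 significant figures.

(52.2e-6) / (12.6e-12) = 4.143e6

4140000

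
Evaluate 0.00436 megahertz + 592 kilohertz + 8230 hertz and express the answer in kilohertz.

604.59 kilohertz

In kilohertz:
  0.00436 megahertz = 0.00436 × 10³ kilohertz = 4.36
  592 kilohertz → 592
  8230 hertz = 8230 × 10⁻³ kilohertz = 8.23
Sum: 4.36 + 592 + 8.23 = 604.59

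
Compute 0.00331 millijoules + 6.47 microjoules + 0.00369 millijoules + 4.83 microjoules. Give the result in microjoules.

In microjoules:
  0.00331 millijoules = 0.00331e3 microjoules = 3.31
  6.47 microjoules → 6.47
  0.00369 millijoules = 0.00369e3 microjoules = 3.69
  4.83 microjoules → 4.83
Sum: 3.31 + 6.47 + 3.69 + 4.83 = 18.3

18.3 microjoules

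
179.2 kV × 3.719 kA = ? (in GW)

179.2 × 10^3 × 3.719 × 10^3 = 666.4448 × 10^6 W

0.6664448 GW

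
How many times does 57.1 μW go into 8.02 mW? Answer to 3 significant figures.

(8.02e-3) / (57.1e-6) = 0.1405e3

140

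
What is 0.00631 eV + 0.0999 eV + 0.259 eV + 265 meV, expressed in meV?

In meV:
  0.00631 eV = 0.00631 × 10³ meV = 6.31
  0.0999 eV = 0.0999 × 10³ meV = 99.9
  0.259 eV = 0.259 × 10³ meV = 259
  265 meV → 265
Sum: 6.31 + 99.9 + 259 + 265 = 630.21

630.21 meV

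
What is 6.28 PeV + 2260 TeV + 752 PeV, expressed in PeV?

760.54 PeV

In PeV:
  6.28 PeV → 6.28
  2260 TeV = 2260e-3 PeV = 2.26
  752 PeV → 752
Sum: 6.28 + 2.26 + 752 = 760.54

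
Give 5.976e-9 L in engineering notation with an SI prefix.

= 5.976e-9 L; 1e-9 is nano.

5.976 nL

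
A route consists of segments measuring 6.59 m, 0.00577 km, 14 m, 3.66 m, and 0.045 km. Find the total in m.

75.02 m

In m:
  6.59 m → 6.59
  0.00577 km = 0.00577e3 m = 5.77
  14 m → 14
  3.66 m → 3.66
  0.045 km = 0.045e3 m = 45
Sum: 6.59 + 5.77 + 14 + 3.66 + 45 = 75.02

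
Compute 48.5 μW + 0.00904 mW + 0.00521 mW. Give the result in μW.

In μW:
  48.5 μW → 48.5
  0.00904 mW = 0.00904 × 10^3 μW = 9.04
  0.00521 mW = 0.00521 × 10^3 μW = 5.21
Sum: 48.5 + 9.04 + 5.21 = 62.75

62.75 μW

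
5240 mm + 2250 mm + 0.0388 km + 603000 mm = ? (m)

649.29 m

In m:
  5240 mm = 5240 × 10⁻³ m = 5.24
  2250 mm = 2250 × 10⁻³ m = 2.25
  0.0388 km = 0.0388 × 10³ m = 38.8
  603000 mm = 603000 × 10⁻³ m = 603
Sum: 5.24 + 2.25 + 38.8 + 603 = 649.29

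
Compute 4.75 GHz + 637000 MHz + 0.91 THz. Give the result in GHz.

In GHz:
  4.75 GHz → 4.75
  637000 MHz = 637000 × 10^-3 GHz = 637
  0.91 THz = 0.91 × 10^3 GHz = 910
Sum: 4.75 + 637 + 910 = 1551.75

1551.75 GHz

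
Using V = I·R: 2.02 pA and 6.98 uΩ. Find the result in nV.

0.0000000140996 nV

2.02e-12 × 6.98e-6 = 14.0996e-18 V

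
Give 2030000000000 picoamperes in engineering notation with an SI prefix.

= 2.03 amperes; mantissa already in [1, 1000).

2.03 amperes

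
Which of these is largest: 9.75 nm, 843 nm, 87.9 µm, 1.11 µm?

9.75 nm = 0.00000000975 m
843 nm = 0.000000843 m
87.9 µm = 0.0000879 m
1.11 µm = 0.00000111 m

87.9 µm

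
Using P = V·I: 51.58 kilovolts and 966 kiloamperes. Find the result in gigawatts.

51.58 × 10^3 × 966 × 10^3 = 49826.28 × 10^6 W

49.82628 gigawatts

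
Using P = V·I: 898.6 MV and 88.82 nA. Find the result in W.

898.6 × 10⁶ × 88.82 × 10⁻⁹ = 79813.652 × 10⁻³ W

79.813652 W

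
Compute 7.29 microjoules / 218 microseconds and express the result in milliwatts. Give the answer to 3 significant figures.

33.4 milliwatts

(7.29 × 10^-6) / (218 × 10^-6) = 0.03344 W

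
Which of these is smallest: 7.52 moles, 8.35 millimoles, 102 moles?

8.35 millimoles

7.52 moles = 7.52 moles
8.35 millimoles = 0.00835 moles
102 moles = 102 moles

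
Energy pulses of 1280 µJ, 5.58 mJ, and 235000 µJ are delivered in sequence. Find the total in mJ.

241.86 mJ

In mJ:
  1280 µJ = 1280 × 10⁻³ mJ = 1.28
  5.58 mJ → 5.58
  235000 µJ = 235000 × 10⁻³ mJ = 235
Sum: 1.28 + 5.58 + 235 = 241.86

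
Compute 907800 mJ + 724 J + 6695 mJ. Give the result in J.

1638.495 J

In J:
  907800 mJ = 907800 × 10⁻³ J = 907.8
  724 J → 724
  6695 mJ = 6695 × 10⁻³ J = 6.695
Sum: 907.8 + 724 + 6.695 = 1638.495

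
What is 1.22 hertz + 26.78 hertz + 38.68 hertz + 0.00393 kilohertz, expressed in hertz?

70.61 hertz

In hertz:
  1.22 hertz → 1.22
  26.78 hertz → 26.78
  38.68 hertz → 38.68
  0.00393 kilohertz = 0.00393e3 hertz = 3.93
Sum: 1.22 + 26.78 + 38.68 + 3.93 = 70.61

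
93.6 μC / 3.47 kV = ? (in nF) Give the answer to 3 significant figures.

27.0 nF

(93.6 × 10^-6) / (3.47 × 10^3) = 26.974 × 10^-9 F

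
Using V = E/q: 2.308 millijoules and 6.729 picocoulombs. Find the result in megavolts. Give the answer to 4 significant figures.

343.0 megavolts

(2.308 × 10^-3) / (6.729 × 10^-12) = 0.342993 × 10^9 V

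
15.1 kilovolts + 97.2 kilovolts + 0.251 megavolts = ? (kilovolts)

363.3 kilovolts

In kilovolts:
  15.1 kilovolts → 15.1
  97.2 kilovolts → 97.2
  0.251 megavolts = 0.251 × 10³ kilovolts = 251
Sum: 15.1 + 97.2 + 251 = 363.3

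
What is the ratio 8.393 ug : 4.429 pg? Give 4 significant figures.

1895000

(8.393 × 10⁻⁶) / (4.429 × 10⁻¹²) = 1.895 × 10⁶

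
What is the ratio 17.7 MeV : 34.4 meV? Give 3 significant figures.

515000000

(17.7e6) / (34.4e-3) = 0.5145e9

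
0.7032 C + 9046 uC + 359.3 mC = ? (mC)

In mC:
  0.7032 C = 0.7032 × 10^3 mC = 703.2
  9046 uC = 9046 × 10^-3 mC = 9.046
  359.3 mC → 359.3
Sum: 703.2 + 9.046 + 359.3 = 1071.546

1071.546 mC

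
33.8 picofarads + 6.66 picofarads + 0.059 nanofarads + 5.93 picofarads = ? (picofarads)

In picofarads:
  33.8 picofarads → 33.8
  6.66 picofarads → 6.66
  0.059 nanofarads = 0.059 × 10^3 picofarads = 59
  5.93 picofarads → 5.93
Sum: 33.8 + 6.66 + 59 + 5.93 = 105.39

105.39 picofarads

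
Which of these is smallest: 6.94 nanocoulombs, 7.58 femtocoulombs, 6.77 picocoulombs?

6.94 nanocoulombs = 0.00000000694 coulombs
7.58 femtocoulombs = 0.00000000000000758 coulombs
6.77 picocoulombs = 0.00000000000677 coulombs

7.58 femtocoulombs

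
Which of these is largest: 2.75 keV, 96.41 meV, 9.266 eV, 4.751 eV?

2.75 keV

2.75 keV = 2750 eV
96.41 meV = 0.09641 eV
9.266 eV = 9.266 eV
4.751 eV = 4.751 eV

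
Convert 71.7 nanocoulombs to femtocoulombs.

nano = 10^-9, femto = 10^-15; factor is 10^6.
71.7 × 10^6 = 71700000

71700000 femtocoulombs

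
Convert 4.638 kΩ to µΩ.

4638000000 µΩ

kilo = 10³, micro = 10⁻⁶; factor is 10⁹.
4.638 × 10⁹ = 4638000000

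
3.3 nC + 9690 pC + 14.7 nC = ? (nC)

27.69 nC

In nC:
  3.3 nC → 3.3
  9690 pC = 9690 × 10⁻³ nC = 9.69
  14.7 nC → 14.7
Sum: 3.3 + 9.69 + 14.7 = 27.69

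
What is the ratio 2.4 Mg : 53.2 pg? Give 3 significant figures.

45100000000000000

(2.4 × 10⁶) / (53.2 × 10⁻¹²) = 0.04511 × 10¹⁸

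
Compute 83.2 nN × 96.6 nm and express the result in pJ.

0.00803712 pJ

83.2 × 10⁻⁹ × 96.6 × 10⁻⁹ = 8037.12 × 10⁻¹⁸ J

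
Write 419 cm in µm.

centi = 10^-2, micro = 10^-6; factor is 10^4.
419 × 10^4 = 4190000

4190000 µm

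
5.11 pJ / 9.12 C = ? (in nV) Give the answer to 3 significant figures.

0.000560 nV

(5.11 × 10^-12) / (9.12) = 0.56031 × 10^-12 V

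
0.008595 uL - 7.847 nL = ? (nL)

0.748 nL

In nL:
  0.008595 uL = 0.008595e3 nL = 8.595
  7.847 nL → 7.847
Difference: 8.595 - 7.847 = 0.748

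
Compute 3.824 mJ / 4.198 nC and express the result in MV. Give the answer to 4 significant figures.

0.9109 MV

(3.824e-3) / (4.198e-9) = 0.91091e6 V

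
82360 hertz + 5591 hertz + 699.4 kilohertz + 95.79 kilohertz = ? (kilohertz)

In kilohertz:
  82360 hertz = 82360e-3 kilohertz = 82.36
  5591 hertz = 5591e-3 kilohertz = 5.591
  699.4 kilohertz → 699.4
  95.79 kilohertz → 95.79
Sum: 82.36 + 5.591 + 699.4 + 95.79 = 883.141

883.141 kilohertz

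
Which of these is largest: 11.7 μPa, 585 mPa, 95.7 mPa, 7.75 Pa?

7.75 Pa

11.7 μPa = 0.0000117 Pa
585 mPa = 0.585 Pa
95.7 mPa = 0.0957 Pa
7.75 Pa = 7.75 Pa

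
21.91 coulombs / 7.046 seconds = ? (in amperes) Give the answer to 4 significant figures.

3.110 amperes

(21.91) / (7.046) = 3.10957 A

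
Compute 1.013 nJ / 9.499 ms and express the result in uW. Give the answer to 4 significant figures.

(1.013 × 10⁻⁹) / (9.499 × 10⁻³) = 0.106643 × 10⁻⁶ W

0.1066 uW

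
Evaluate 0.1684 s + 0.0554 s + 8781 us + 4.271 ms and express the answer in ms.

In ms:
  0.1684 s = 0.1684e3 ms = 168.4
  0.0554 s = 0.0554e3 ms = 55.4
  8781 us = 8781e-3 ms = 8.781
  4.271 ms → 4.271
Sum: 168.4 + 55.4 + 8.781 + 4.271 = 236.852

236.852 ms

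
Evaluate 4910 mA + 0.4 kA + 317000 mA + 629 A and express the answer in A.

1350.91 A

In A:
  4910 mA = 4910 × 10^-3 A = 4.91
  0.4 kA = 0.4 × 10^3 A = 400
  317000 mA = 317000 × 10^-3 A = 317
  629 A → 629
Sum: 4.91 + 400 + 317 + 629 = 1350.91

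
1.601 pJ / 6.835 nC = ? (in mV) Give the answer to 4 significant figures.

(1.601e-12) / (6.835e-9) = 0.234236e-3 V

0.2342 mV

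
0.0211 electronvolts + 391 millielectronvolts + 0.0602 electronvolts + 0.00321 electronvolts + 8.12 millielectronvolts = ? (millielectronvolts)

In millielectronvolts:
  0.0211 electronvolts = 0.0211e3 millielectronvolts = 21.1
  391 millielectronvolts → 391
  0.0602 electronvolts = 0.0602e3 millielectronvolts = 60.2
  0.00321 electronvolts = 0.00321e3 millielectronvolts = 3.21
  8.12 millielectronvolts → 8.12
Sum: 21.1 + 391 + 60.2 + 3.21 + 8.12 = 483.63

483.63 millielectronvolts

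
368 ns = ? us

nano = 10⁻⁹, micro = 10⁻⁶; factor is 10⁻³.
368 × 10⁻³ = 0.368

0.368 us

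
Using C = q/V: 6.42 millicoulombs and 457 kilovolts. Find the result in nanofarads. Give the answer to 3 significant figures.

(6.42 × 10^-3) / (457 × 10^3) = 0.014048 × 10^-6 F

14.0 nanofarads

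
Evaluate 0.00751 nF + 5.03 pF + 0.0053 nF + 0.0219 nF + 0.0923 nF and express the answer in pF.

132.04 pF

In pF:
  0.00751 nF = 0.00751 × 10³ pF = 7.51
  5.03 pF → 5.03
  0.0053 nF = 0.0053 × 10³ pF = 5.3
  0.0219 nF = 0.0219 × 10³ pF = 21.9
  0.0923 nF = 0.0923 × 10³ pF = 92.3
Sum: 7.51 + 5.03 + 5.3 + 21.9 + 92.3 = 132.04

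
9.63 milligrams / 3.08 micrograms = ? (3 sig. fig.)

3130

(9.63 × 10^-3) / (3.08 × 10^-6) = 3.127 × 10^3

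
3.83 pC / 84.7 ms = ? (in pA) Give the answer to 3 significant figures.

45.2 pA

(3.83 × 10^-12) / (84.7 × 10^-3) = 0.045218 × 10^-9 A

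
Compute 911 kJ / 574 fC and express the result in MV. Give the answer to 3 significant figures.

1590000000000 MV

(911 × 10^3) / (574 × 10^-15) = 1.5871 × 10^18 V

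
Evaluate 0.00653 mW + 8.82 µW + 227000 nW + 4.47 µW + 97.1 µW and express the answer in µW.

In µW:
  0.00653 mW = 0.00653e3 µW = 6.53
  8.82 µW → 8.82
  227000 nW = 227000e-3 µW = 227
  4.47 µW → 4.47
  97.1 µW → 97.1
Sum: 6.53 + 8.82 + 227 + 4.47 + 97.1 = 343.92

343.92 µW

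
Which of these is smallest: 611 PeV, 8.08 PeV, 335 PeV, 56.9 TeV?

56.9 TeV

611 PeV = 611000000000000000 eV
8.08 PeV = 8080000000000000 eV
335 PeV = 335000000000000000 eV
56.9 TeV = 56900000000000 eV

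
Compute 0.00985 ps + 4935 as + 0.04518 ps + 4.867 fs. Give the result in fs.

In fs:
  0.00985 ps = 0.00985 × 10³ fs = 9.85
  4935 as = 4935 × 10⁻³ fs = 4.935
  0.04518 ps = 0.04518 × 10³ fs = 45.18
  4.867 fs → 4.867
Sum: 9.85 + 4.935 + 45.18 + 4.867 = 64.832

64.832 fs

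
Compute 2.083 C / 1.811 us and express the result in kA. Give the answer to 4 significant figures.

1150 kA

(2.083) / (1.811 × 10^-6) = 1.15019 × 10^6 A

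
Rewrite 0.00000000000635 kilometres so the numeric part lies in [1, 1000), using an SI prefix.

= 6.35 × 10^-9 metres; 10^-9 is nano.

6.35 nanometres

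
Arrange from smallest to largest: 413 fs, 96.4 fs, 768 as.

413 fs = 0.000000000000413 s
96.4 fs = 0.0000000000000964 s
768 as = 0.000000000000000768 s

768 as < 96.4 fs < 413 fs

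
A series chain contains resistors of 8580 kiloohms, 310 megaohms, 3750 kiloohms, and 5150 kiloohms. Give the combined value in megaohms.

In megaohms:
  8580 kiloohms = 8580e-3 megaohms = 8.58
  310 megaohms → 310
  3750 kiloohms = 3750e-3 megaohms = 3.75
  5150 kiloohms = 5150e-3 megaohms = 5.15
Sum: 8.58 + 310 + 3.75 + 5.15 = 327.48

327.48 megaohms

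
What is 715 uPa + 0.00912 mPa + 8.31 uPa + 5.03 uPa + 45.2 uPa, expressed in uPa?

782.66 uPa

In uPa:
  715 uPa → 715
  0.00912 mPa = 0.00912 × 10³ uPa = 9.12
  8.31 uPa → 8.31
  5.03 uPa → 5.03
  45.2 uPa → 45.2
Sum: 715 + 9.12 + 8.31 + 5.03 + 45.2 = 782.66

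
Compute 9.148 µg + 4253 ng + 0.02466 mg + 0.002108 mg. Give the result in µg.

40.169 µg

In µg:
  9.148 µg → 9.148
  4253 ng = 4253 × 10⁻³ µg = 4.253
  0.02466 mg = 0.02466 × 10³ µg = 24.66
  0.002108 mg = 0.002108 × 10³ µg = 2.108
Sum: 9.148 + 4.253 + 24.66 + 2.108 = 40.169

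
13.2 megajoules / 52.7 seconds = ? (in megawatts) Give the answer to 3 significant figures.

(13.2 × 10^6) / (52.7) = 0.25047 × 10^6 W

0.250 megawatts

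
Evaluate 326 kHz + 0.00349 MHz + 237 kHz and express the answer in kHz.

In kHz:
  326 kHz → 326
  0.00349 MHz = 0.00349 × 10^3 kHz = 3.49
  237 kHz → 237
Sum: 326 + 3.49 + 237 = 566.49

566.49 kHz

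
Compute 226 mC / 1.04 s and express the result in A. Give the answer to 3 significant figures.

0.217 A

(226 × 10⁻³) / (1.04) = 217.31 × 10⁻³ A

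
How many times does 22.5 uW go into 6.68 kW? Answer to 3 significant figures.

(6.68e3) / (22.5e-6) = 0.2969e9

297000000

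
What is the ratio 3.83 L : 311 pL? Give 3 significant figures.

(3.83) / (311 × 10^-12) = 0.01232 × 10^12

12300000000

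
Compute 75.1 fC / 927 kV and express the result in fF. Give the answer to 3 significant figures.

0.0000810 fF

(75.1 × 10⁻¹⁵) / (927 × 10³) = 0.081014 × 10⁻¹⁸ F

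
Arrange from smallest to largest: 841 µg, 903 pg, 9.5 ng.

841 µg = 0.000841 g
903 pg = 0.000000000903 g
9.5 ng = 0.0000000095 g

903 pg < 9.5 ng < 841 µg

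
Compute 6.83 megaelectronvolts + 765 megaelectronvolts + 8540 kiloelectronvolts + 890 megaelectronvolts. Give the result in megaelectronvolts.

1670.37 megaelectronvolts

In megaelectronvolts:
  6.83 megaelectronvolts → 6.83
  765 megaelectronvolts → 765
  8540 kiloelectronvolts = 8540 × 10⁻³ megaelectronvolts = 8.54
  890 megaelectronvolts → 890
Sum: 6.83 + 765 + 8.54 + 890 = 1670.37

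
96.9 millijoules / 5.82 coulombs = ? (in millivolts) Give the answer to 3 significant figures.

(96.9 × 10^-3) / (5.82) = 16.649 × 10^-3 V

16.6 millivolts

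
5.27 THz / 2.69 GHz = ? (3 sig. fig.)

(5.27 × 10^12) / (2.69 × 10^9) = 1.959 × 10^3

1960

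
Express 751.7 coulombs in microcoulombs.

(no prefix) = 10^0, micro = 10^-6; factor is 10^6.
751.7 × 10^6 = 751700000

751700000 microcoulombs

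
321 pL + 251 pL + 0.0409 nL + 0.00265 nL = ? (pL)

In pL:
  321 pL → 321
  251 pL → 251
  0.0409 nL = 0.0409 × 10^3 pL = 40.9
  0.00265 nL = 0.00265 × 10^3 pL = 2.65
Sum: 321 + 251 + 40.9 + 2.65 = 615.55

615.55 pL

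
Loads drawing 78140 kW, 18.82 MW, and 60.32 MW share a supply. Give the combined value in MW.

157.28 MW

In MW:
  78140 kW = 78140e-3 MW = 78.14
  18.82 MW → 18.82
  60.32 MW → 60.32
Sum: 78.14 + 18.82 + 60.32 = 157.28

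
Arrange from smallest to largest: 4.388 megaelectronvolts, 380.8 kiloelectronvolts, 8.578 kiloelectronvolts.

4.388 megaelectronvolts = 4388000 electronvolts
380.8 kiloelectronvolts = 380800 electronvolts
8.578 kiloelectronvolts = 8578 electronvolts

8.578 kiloelectronvolts < 380.8 kiloelectronvolts < 4.388 megaelectronvolts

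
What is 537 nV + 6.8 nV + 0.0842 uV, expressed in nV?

628 nV

In nV:
  537 nV → 537
  6.8 nV → 6.8
  0.0842 uV = 0.0842 × 10^3 nV = 84.2
Sum: 537 + 6.8 + 84.2 = 628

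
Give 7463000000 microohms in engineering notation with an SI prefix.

7.463 kiloohms

= 7.463 × 10³ ohms; 10³ is kilo.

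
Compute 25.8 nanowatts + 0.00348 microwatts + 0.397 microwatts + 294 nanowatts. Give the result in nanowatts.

In nanowatts:
  25.8 nanowatts → 25.8
  0.00348 microwatts = 0.00348 × 10^3 nanowatts = 3.48
  0.397 microwatts = 0.397 × 10^3 nanowatts = 397
  294 nanowatts → 294
Sum: 25.8 + 3.48 + 397 + 294 = 720.28

720.28 nanowatts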